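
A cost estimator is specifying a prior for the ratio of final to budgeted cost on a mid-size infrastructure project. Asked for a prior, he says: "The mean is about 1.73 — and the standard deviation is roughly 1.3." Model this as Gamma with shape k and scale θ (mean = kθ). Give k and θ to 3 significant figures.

For Gamma(k, scale θ): mean = kθ, variance = kθ², so CV = 1/√k.
CV = SD/mean = 1.3/1.73 = 0.7514, hence k = 1/CV² = 1.77.
Then θ = mean/k = 1.73/1.77 = 0.977.

k ≈ 1.77, θ ≈ 0.977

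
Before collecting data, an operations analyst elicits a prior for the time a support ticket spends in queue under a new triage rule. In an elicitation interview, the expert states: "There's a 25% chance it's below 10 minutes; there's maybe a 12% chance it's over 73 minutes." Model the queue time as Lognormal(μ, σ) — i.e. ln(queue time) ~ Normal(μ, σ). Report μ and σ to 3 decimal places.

If T ~ Lognormal(μ,σ) then ln T ~ Normal(μ,σ), so the p-quantile of ln T is μ + z_p·σ.
ln(10) = 2.303 and ln(73) = 4.29; z_{0.25} = -0.6745, z_{0.88} = 1.175.
σ = (4.29 − 2.303)/(1.175 − (-0.6745)) = 1.075.
μ = 2.303 − (-0.6745)·1.075 = 3.028.

μ ≈ 3.028, σ ≈ 1.075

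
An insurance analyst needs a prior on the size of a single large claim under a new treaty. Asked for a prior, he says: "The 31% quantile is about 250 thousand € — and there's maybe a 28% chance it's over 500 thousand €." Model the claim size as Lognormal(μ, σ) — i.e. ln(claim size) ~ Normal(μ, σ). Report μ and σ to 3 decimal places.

If T ~ Lognormal(μ,σ) then ln T ~ Normal(μ,σ), so the p-quantile of ln T is μ + z_p·σ.
ln(250) = 5.521 and ln(500) = 6.215; z_{0.31} = -0.4959, z_{0.72} = 0.5828.
σ = (6.215 − 5.521)/(0.5828 − (-0.4959)) = 0.643.
μ = 5.521 − (-0.4959)·0.643 = 5.840.

μ ≈ 5.840, σ ≈ 0.643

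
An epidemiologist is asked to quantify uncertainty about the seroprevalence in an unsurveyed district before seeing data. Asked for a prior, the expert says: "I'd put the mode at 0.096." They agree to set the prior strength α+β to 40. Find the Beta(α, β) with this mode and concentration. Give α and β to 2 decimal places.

For α,β > 1 the Beta mode is (α−1)/(α+β−2). With α+β = 40, the mode is (α−1)/38.
Set (α−1)/38 = 0.096 → α = 1 + 0.096·38 = 4.65.
β = 40 − α = 35.35.

α = 4.65, β = 35.35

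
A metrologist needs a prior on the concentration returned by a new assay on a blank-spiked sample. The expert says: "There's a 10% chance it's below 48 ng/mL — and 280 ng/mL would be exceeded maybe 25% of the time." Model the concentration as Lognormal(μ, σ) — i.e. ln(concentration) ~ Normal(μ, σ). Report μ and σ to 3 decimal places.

If T ~ Lognormal(μ,σ) then ln T ~ Normal(μ,σ), so the p-quantile of ln T is μ + z_p·σ.
ln(48) = 3.871 and ln(280) = 5.635; z_{0.1} = -1.282, z_{0.75} = 0.6745.
σ = (5.635 − 3.871)/(0.6745 − (-1.282)) = 0.902.
μ = 3.871 − (-1.282)·0.902 = 5.027.

μ ≈ 5.027, σ ≈ 0.902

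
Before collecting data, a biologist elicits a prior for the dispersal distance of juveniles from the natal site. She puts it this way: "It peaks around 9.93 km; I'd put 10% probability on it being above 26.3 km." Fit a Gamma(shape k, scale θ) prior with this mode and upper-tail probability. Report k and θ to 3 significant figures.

k ≈ 3.02, θ ≈ 4.92

Gamma(k,θ) with k>1 has mode (k−1)θ, so θ = 9.93/(k−1).
Need P(X < 26.3) = 0.9 with θ tied to k this way. Start at k = 2, θ = 9.93: P(X<26.3) ≈ 0.742.
Too low — raise k to concentrate. Iterating converges to k ≈ 3.02.
Then θ = 9.93/(3.02−1) ≈ 4.92.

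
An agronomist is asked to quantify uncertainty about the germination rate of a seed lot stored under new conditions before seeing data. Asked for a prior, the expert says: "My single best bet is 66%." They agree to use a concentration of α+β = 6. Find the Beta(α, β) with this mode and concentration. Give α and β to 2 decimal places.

α = 3.64, β = 2.36

For α,β > 1 the Beta mode is (α−1)/(α+β−2). With α+β = 6, the mode is (α−1)/4.
Set (α−1)/4 = 0.66 → α = 1 + 0.66·4 = 3.64.
β = 6 − α = 2.36.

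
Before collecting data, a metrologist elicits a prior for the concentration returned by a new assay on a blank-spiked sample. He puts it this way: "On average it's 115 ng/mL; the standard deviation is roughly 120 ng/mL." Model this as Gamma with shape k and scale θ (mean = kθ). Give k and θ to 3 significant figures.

For Gamma(k, scale θ): mean = kθ, variance = kθ², so CV = 1/√k.
CV = SD/mean = 120/115 = 1.043, hence k = 1/CV² = 0.918.
Then θ = mean/k = 115/0.918 = 125.

k ≈ 0.918, θ ≈ 125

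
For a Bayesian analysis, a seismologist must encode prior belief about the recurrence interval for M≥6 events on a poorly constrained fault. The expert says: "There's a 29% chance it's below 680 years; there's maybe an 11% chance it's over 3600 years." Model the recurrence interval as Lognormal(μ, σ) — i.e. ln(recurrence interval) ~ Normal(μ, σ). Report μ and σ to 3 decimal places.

If T ~ Lognormal(μ,σ) then ln T ~ Normal(μ,σ), so the p-quantile of ln T is μ + z_p·σ.
ln(680) = 6.522 and ln(3600) = 8.189; z_{0.29} = -0.5534, z_{0.89} = 1.227.
σ = (8.189 − 6.522)/(1.227 − (-0.5534)) = 0.936.
μ = 6.522 − (-0.5534)·0.936 = 7.040.

μ ≈ 7.040, σ ≈ 0.936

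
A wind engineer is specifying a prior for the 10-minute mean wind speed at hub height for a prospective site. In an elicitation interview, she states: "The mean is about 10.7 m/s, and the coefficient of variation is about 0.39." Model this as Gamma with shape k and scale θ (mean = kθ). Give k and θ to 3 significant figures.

k ≈ 6.57, θ ≈ 1.63

For Gamma(k, scale θ): mean = kθ, variance = kθ², so CV = 1/√k.
CV = 0.39, hence k = 1/CV² = 6.57.
Then θ = mean/k = 10.7/6.57 = 1.63.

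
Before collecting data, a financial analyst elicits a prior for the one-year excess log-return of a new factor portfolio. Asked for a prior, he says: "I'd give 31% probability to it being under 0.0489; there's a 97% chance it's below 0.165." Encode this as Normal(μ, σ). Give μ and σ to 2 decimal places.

μ = 0.07, σ = 0.05

The p-quantile of Normal(μ,σ) is μ + z_p·σ, with z_{0.31} = -0.4959 and z_{0.97} = 1.881.
Eliminate σ: μ = (z₂·x₁ − z₁·x₂)/(z₂ − z₁) = (1.881·0.0489 − (-0.4959)·0.165)/2.377 = 0.07.
Then σ = (x₂ − x₁)/(z₂ − z₁) = (0.165 − 0.0489)/2.377 = 0.05.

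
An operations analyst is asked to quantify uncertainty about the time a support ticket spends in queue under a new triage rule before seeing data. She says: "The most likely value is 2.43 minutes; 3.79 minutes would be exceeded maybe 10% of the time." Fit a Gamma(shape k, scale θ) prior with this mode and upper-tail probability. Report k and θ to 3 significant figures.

Gamma(k,θ) with k>1 has mode (k−1)θ, so θ = 2.43/(k−1).
Need P(X < 3.79) = 0.9 with θ tied to k this way. Start at k = 2, θ = 2.43: P(X<3.79) ≈ 0.462.
Too low — raise k to concentrate. Iterating converges to k ≈ 10.5.
Then θ = 2.43/(10.5−1) ≈ 0.256.

k ≈ 10.5, θ ≈ 0.256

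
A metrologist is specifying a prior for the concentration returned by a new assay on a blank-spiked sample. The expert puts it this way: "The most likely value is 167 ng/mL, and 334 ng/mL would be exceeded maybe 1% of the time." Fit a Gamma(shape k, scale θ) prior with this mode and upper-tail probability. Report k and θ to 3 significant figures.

Gamma(k,θ) with k>1 has mode (k−1)θ, so θ = 167/(k−1).
Need P(X < 334) = 0.99 with θ tied to k this way. Start at k = 2, θ = 167: P(X<334) ≈ 0.594.
Too low — raise k to concentrate. Iterating converges to k ≈ 11.2.
Then θ = 167/(11.2−1) ≈ 16.3.

k ≈ 11.2, θ ≈ 16.3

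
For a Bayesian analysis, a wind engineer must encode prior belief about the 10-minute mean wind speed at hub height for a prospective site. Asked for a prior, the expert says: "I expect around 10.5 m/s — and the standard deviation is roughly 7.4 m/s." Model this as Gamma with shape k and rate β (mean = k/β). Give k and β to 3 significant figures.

For Gamma(k, rate β): mean = k/β, variance = k/β², so CV = 1/√k.
CV = SD/mean = 7.4/10.5 = 0.7048, hence k = 1/CV² = 2.01.
Then β = k/mean = 2.01/10.5 = 0.192.

k ≈ 2.01, β ≈ 0.192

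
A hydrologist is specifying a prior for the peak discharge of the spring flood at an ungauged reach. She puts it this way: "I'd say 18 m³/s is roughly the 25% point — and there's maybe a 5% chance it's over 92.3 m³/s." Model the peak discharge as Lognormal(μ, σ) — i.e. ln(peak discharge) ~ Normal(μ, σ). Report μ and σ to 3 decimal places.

μ ≈ 3.366, σ ≈ 0.705

If T ~ Lognormal(μ,σ) then ln T ~ Normal(μ,σ), so the p-quantile of ln T is μ + z_p·σ.
ln(18) = 2.89 and ln(92.3) = 4.525; z_{0.25} = -0.6745, z_{0.95} = 1.645.
σ = (4.525 − 2.89)/(1.645 − (-0.6745)) = 0.705.
μ = 2.89 − (-0.6745)·0.705 = 3.366.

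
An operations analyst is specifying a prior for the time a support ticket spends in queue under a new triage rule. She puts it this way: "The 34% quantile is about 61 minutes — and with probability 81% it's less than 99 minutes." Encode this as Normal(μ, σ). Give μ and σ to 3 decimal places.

For Normal(μ,σ), the p-quantile is μ + z_p·σ. Here z_{0.34} = -0.4125, z_{0.81} = 0.8779.
So 61 = μ − 0.4125σ and 99 = μ + 0.8779σ.
Subtracting: σ = (99 − 61)/(0.8779 − (-0.4125)) = 29.449.
Then μ = 61 − (-0.4125)·29.449 = 73.147.

μ = 73.147, σ = 29.449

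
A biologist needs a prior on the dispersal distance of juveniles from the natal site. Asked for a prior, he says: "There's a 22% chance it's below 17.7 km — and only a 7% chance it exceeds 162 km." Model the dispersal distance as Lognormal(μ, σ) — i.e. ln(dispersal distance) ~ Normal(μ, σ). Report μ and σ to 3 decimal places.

μ ≈ 3.634, σ ≈ 0.985

If T ~ Lognormal(μ,σ) then ln T ~ Normal(μ,σ), so the p-quantile of ln T is μ + z_p·σ.
ln(17.7) = 2.874 and ln(162) = 5.088; z_{0.22} = -0.7722, z_{0.93} = 1.476.
σ = (5.088 − 2.874)/(1.476 − (-0.7722)) = 0.985.
μ = 2.874 − (-0.7722)·0.985 = 3.634.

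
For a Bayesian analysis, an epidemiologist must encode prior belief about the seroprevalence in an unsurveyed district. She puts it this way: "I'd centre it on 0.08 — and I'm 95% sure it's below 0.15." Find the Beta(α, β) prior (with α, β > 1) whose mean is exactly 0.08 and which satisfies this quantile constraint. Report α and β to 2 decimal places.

α ≈ 4.08, β ≈ 46.86

With mean 0.08 fixed, write α = 0.08s, β = 0.92s where s = α+β.
Need P(θ < 0.15) = 0.95 under Beta(0.08s, 0.92s). Normal approximation: (q−m)/√(m(1−m)/s) ≈ z_{0.95} = 1.64, so s ≈ 0.08·0.92·(1.64)²/(0.15−0.08)² = 40.6.
At s = 40.6: P(θ<0.15) ≈ 0.933. Adjusting to match 0.95 gives s ≈ 50.94.
So α = 0.08·50.94 ≈ 4.08, β = 0.92·50.94 ≈ 46.86.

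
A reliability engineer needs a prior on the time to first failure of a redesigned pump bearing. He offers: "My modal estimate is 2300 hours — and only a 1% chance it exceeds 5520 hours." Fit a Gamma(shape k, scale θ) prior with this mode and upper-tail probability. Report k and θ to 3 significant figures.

k ≈ 7.18, θ ≈ 372

Gamma(k,θ) with k>1 has mode (k−1)θ, so θ = 2300/(k−1).
Need P(X < 5520) = 0.99 with θ tied to k this way. Start at k = 2, θ = 2300: P(X<5520) ≈ 0.692.
Too low — raise k to concentrate. Iterating converges to k ≈ 7.18.
Then θ = 2300/(7.18−1) ≈ 372.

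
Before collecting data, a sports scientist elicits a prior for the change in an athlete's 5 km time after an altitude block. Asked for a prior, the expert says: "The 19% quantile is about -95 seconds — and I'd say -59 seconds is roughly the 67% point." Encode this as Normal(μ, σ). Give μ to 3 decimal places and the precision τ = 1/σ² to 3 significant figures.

μ = -71.018, τ = 0.00134

For Normal(μ,σ), the p-quantile is μ + z_p·σ. Here z_{0.19} = -0.8779, z_{0.67} = 0.4399.
So -95 = μ − 0.8779σ and -59 = μ + 0.4399σ.
Subtracting: σ = (-59 − -95)/(0.4399 − (-0.8779)) = 27.318.
Then μ = -95 − (-0.8779)·27.318 = -71.018.
Precision τ = 1/σ² = 1/27.32² = 0.00134.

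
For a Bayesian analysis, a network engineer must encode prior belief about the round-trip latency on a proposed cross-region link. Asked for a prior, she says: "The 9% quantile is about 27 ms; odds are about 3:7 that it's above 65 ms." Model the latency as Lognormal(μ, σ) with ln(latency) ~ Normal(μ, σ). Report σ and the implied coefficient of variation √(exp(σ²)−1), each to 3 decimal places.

σ ≈ 0.471, CV ≈ 0.498

If T ~ Lognormal(μ,σ) then ln T ~ Normal(μ,σ), so the p-quantile of ln T is μ + z_p·σ.
ln(27) = 3.296 and ln(65) = 4.174; z_{0.09} = -1.341, z_{0.7} = 0.5244.
σ = (4.174 − 3.296)/(0.5244 − (-1.341)) = 0.471.
μ = 3.296 − (-1.341)·0.471 = 3.927.
CV = √(exp(σ²)−1) = √(exp(0.2219)−1) = 0.498.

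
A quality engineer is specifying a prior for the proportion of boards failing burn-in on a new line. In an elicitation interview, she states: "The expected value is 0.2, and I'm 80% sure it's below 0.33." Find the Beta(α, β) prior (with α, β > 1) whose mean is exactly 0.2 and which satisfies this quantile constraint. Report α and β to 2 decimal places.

α ≈ 1.02, β ≈ 4.10

With mean 0.2 fixed, write α = 0.2s, β = 0.8s where s = α+β.
Need P(θ < 0.33) = 0.8 under Beta(0.2s, 0.8s). Normal approximation: (q−m)/√(m(1−m)/s) ≈ z_{0.8} = 0.842, so s ≈ 0.2·0.8·(0.842)²/(0.33−0.2)² = 6.7.
At s = 6.7: P(θ<0.33) ≈ 0.819. Adjusting to match 0.8 gives s ≈ 5.12.
So α = 0.2·5.12 ≈ 1.02, β = 0.8·5.12 ≈ 4.10.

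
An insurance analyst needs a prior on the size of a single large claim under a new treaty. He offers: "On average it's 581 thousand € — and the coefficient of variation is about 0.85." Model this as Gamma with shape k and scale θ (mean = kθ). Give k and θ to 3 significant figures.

For Gamma(k, scale θ): mean = kθ, variance = kθ², so CV = 1/√k.
CV = 0.85, hence k = 1/CV² = 1.38.
Then θ = mean/k = 581/1.38 = 420.

k ≈ 1.38, θ ≈ 420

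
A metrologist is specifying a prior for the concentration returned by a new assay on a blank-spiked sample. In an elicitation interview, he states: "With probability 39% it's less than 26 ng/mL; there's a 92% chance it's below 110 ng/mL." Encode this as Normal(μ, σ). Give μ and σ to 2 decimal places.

The p-quantile of Normal(μ,σ) is μ + z_p·σ, with z_{0.39} = -0.2793 and z_{0.92} = 1.405.
Eliminate σ: μ = (z₂·x₁ − z₁·x₂)/(z₂ − z₁) = (1.405·26 − (-0.2793)·110)/1.684 = 39.93.
Then σ = (x₂ − x₁)/(z₂ − z₁) = (110 − 26)/1.684 = 49.87.

μ = 39.93, σ = 49.87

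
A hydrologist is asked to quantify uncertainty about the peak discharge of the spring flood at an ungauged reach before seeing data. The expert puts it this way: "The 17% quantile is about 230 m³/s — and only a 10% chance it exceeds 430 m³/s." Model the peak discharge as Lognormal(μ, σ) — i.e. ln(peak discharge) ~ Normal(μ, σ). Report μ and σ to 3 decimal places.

If T ~ Lognormal(μ,σ) then ln T ~ Normal(μ,σ), so the p-quantile of ln T is μ + z_p·σ.
ln(230) = 5.438 and ln(430) = 6.064; z_{0.17} = -0.9542, z_{0.9} = 1.282.
σ = (6.064 − 5.438)/(1.282 − (-0.9542)) = 0.280.
μ = 5.438 − (-0.9542)·0.280 = 5.705.

μ ≈ 5.705, σ ≈ 0.280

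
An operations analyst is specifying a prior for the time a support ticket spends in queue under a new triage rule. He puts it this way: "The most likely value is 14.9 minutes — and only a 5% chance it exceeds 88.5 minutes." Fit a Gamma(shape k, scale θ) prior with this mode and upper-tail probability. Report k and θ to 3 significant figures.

Gamma(k,θ) with k>1 has mode (k−1)θ, so θ = 14.9/(k−1).
Need P(X < 88.5) = 0.95 with θ tied to k this way. Start at k = 2, θ = 14.9: P(X<88.5) ≈ 0.982.
Too high — lower k to spread out. Iterating converges to k ≈ 1.72.
Then θ = 14.9/(1.72−1) ≈ 20.7.

k ≈ 1.72, θ ≈ 20.7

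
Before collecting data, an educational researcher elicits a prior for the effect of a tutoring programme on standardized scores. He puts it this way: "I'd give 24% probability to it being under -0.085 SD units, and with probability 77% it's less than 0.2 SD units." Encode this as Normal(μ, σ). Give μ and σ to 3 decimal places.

μ = 0.054, σ = 0.197

For Normal(μ,σ), the p-quantile is μ + z_p·σ. Here z_{0.24} = -0.7063, z_{0.77} = 0.7388.
So -0.085 = μ − 0.7063σ and 0.2 = μ + 0.7388σ.
Subtracting: σ = (0.2 − -0.085)/(0.7388 − (-0.7063)) = 0.197.
Then μ = -0.085 − (-0.7063)·0.197 = 0.054.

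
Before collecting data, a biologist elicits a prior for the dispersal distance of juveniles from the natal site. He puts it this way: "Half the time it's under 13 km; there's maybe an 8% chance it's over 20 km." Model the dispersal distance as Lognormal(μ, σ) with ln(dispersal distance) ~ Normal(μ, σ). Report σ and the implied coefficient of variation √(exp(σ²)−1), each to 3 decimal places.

If T ~ Lognormal(μ,σ) then ln T ~ Normal(μ,σ), so the p-quantile of ln T is μ + z_p·σ.
ln(13) = 2.565 and ln(20) = 2.996; z_{0.5} = 0, z_{0.92} = 1.405.
σ = (2.996 − 2.565)/(1.405 − (0)) = 0.307.
μ = 2.565 − (0)·0.307 = 2.565.
CV = √(exp(σ²)−1) = √(exp(0.0940)−1) = 0.314.

σ ≈ 0.307, CV ≈ 0.314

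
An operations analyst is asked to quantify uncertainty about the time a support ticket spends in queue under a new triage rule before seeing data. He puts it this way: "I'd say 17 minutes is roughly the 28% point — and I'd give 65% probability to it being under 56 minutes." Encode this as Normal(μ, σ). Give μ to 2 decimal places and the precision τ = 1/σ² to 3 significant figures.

The p-quantile of Normal(μ,σ) is μ + z_p·σ, with z_{0.28} = -0.5828 and z_{0.65} = 0.3853.
Eliminate σ: μ = (z₂·x₁ − z₁·x₂)/(z₂ − z₁) = (0.3853·17 − (-0.5828)·56)/0.9682 = 40.48.
Then σ = (x₂ − x₁)/(z₂ − z₁) = (56 − 17)/0.9682 = 40.28.
Precision τ = 1/σ² = 1/40.28² = 0.000616.

μ = 40.48, τ = 0.000616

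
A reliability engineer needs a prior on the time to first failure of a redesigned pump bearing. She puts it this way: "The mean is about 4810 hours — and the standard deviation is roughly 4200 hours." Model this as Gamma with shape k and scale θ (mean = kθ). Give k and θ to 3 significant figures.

For Gamma(k, scale θ): mean = kθ, variance = kθ², so CV = 1/√k.
CV = SD/mean = 4200/4810 = 0.8732, hence k = 1/CV² = 1.31.
Then θ = mean/k = 4810/1.31 = 3670.

k ≈ 1.31, θ ≈ 3670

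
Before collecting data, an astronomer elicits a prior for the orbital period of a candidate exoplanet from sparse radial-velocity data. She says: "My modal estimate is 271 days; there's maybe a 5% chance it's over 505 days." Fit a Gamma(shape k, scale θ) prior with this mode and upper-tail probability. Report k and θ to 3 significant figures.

Gamma(k,θ) with k>1 has mode (k−1)θ, so θ = 271/(k−1).
Need P(X < 505) = 0.95 with θ tied to k this way. Start at k = 2, θ = 271: P(X<505) ≈ 0.556.
Too low — raise k to concentrate. Iterating converges to k ≈ 8.18.
Then θ = 271/(8.18−1) ≈ 37.7.

k ≈ 8.18, θ ≈ 37.7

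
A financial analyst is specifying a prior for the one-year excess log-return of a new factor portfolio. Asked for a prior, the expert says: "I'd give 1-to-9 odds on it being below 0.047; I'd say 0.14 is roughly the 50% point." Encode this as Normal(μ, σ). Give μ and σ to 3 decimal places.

μ = 0.140, σ = 0.073

For Normal(μ,σ), the p-quantile is μ + z_p·σ. Here z_{0.1} = -1.282, z_{0.5} = 0.
So 0.047 = μ − 1.282σ and 0.14 = μ + 0σ.
Subtracting: σ = (0.14 − 0.047)/(0 − (-1.282)) = 0.073.
Then μ = 0.047 − (-1.282)·0.073 = 0.140.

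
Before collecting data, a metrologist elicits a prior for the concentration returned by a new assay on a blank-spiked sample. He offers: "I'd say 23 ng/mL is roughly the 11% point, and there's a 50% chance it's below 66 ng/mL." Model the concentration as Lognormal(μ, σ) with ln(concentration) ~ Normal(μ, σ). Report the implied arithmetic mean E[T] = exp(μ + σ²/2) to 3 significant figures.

If T ~ Lognormal(μ,σ) then ln T ~ Normal(μ,σ), so the p-quantile of ln T is μ + z_p·σ.
ln(23) = 3.135 and ln(66) = 4.19; z_{0.11} = -1.227, z_{0.5} = 0.
σ = (4.19 − 3.135)/(0 − (-1.227)) = 0.859.
μ = 3.135 − (-1.227)·0.859 = 4.190.
E[T] = exp(μ + σ²/2) = exp(4.190 + 0.3693) = 95.5 ng/mL.

E[T] ≈ 95.5 ng/mL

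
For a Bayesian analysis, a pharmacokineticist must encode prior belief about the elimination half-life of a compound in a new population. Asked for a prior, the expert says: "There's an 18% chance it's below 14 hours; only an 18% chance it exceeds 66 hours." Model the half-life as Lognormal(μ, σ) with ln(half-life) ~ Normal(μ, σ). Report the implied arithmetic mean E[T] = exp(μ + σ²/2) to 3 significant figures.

E[T] ≈ 43.5 hours

If T ~ Lognormal(μ,σ) then ln T ~ Normal(μ,σ), so the p-quantile of ln T is μ + z_p·σ.
ln(14) = 2.639 and ln(66) = 4.19; z_{0.18} = -0.9154, z_{0.82} = 0.9154.
σ = (4.19 − 2.639)/(0.9154 − (-0.9154)) = 0.847.
μ = 2.639 − (-0.9154)·0.847 = 3.414.
E[T] = exp(μ + σ²/2) = exp(3.414 + 0.3587) = 43.5 hours.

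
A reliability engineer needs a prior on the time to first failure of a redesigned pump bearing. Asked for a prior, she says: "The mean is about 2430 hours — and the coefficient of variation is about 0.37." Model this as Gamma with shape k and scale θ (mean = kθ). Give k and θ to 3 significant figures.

For Gamma(k, scale θ): mean = kθ, variance = kθ², so CV = 1/√k.
CV = 0.37, hence k = 1/CV² = 7.3.
Then θ = mean/k = 2430/7.3 = 333.

k ≈ 7.3, θ ≈ 333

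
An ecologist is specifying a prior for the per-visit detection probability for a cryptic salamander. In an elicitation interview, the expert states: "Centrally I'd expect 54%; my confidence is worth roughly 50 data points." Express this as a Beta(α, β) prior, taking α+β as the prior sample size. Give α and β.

Under the effective-sample-size interpretation, Beta(α, β) has prior mean α/(α+β) and prior sample size α+β.
So α+β = 50 and α/(α+β) = 0.54, giving α = 0.54·50 = 27 and β = 50 − 27 = 23.

α = 27, β = 23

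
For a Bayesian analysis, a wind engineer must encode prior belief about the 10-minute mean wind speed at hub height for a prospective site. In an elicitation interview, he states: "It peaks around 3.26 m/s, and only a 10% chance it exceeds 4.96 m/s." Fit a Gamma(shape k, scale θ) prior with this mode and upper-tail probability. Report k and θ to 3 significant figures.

Gamma(k,θ) with k>1 has mode (k−1)θ, so θ = 3.26/(k−1).
Need P(X < 4.96) = 0.9 with θ tied to k this way. Start at k = 2, θ = 3.26: P(X<4.96) ≈ 0.449.
Too low — raise k to concentrate. Iterating converges to k ≈ 11.6.
Then θ = 3.26/(11.6−1) ≈ 0.308.

k ≈ 11.6, θ ≈ 0.308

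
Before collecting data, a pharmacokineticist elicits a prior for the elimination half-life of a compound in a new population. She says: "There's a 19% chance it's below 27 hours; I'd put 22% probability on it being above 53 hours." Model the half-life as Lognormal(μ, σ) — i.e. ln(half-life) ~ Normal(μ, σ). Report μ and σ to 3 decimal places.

If T ~ Lognormal(μ,σ) then ln T ~ Normal(μ,σ), so the p-quantile of ln T is μ + z_p·σ.
ln(27) = 3.296 and ln(53) = 3.97; z_{0.19} = -0.8779, z_{0.78} = 0.7722.
σ = (3.97 − 3.296)/(0.7722 − (-0.8779)) = 0.409.
μ = 3.296 − (-0.8779)·0.409 = 3.655.

μ ≈ 3.655, σ ≈ 0.409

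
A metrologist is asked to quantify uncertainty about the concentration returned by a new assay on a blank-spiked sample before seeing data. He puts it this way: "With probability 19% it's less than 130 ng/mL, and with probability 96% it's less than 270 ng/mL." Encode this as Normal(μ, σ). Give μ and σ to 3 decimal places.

The p-quantile of Normal(μ,σ) is μ + z_p·σ, with z_{0.19} = -0.8779 and z_{0.96} = 1.751.
Eliminate σ: μ = (z₂·x₁ − z₁·x₂)/(z₂ − z₁) = (1.751·130 − (-0.8779)·270)/2.629 = 176.757.
Then σ = (x₂ − x₁)/(z₂ − z₁) = (270 − 130)/2.629 = 53.261.

μ = 176.757, σ = 53.261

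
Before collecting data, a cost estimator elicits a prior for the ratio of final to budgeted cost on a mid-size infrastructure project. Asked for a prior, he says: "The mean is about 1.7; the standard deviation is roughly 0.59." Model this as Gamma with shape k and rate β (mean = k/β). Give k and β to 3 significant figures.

For Gamma(k, rate β): mean = k/β, variance = k/β², so CV = 1/√k.
CV = SD/mean = 0.59/1.7 = 0.3471, hence k = 1/CV² = 8.3.
Then β = k/mean = 8.3/1.7 = 4.88.

k ≈ 8.3, β ≈ 4.88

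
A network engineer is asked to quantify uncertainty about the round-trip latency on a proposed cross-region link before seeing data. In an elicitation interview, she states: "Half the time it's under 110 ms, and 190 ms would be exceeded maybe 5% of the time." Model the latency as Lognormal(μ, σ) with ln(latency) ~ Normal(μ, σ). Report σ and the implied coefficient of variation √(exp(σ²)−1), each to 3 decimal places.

If T ~ Lognormal(μ,σ) then ln T ~ Normal(μ,σ), so the p-quantile of ln T is μ + z_p·σ.
ln(110) = 4.7 and ln(190) = 5.247; z_{0.5} = 0, z_{0.95} = 1.645.
σ = (5.247 − 4.7)/(1.645 − (0)) = 0.332.
μ = 4.7 − (0)·0.332 = 4.700.
CV = √(exp(σ²)−1) = √(exp(0.1104)−1) = 0.342.

σ ≈ 0.332, CV ≈ 0.342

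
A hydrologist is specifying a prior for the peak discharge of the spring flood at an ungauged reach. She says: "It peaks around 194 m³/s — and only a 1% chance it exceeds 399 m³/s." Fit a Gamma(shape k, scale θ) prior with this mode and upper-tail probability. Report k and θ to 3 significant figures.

k ≈ 10.4, θ ≈ 20.6

Gamma(k,θ) with k>1 has mode (k−1)θ, so θ = 194/(k−1).
Need P(X < 399) = 0.99 with θ tied to k this way. Start at k = 2, θ = 194: P(X<399) ≈ 0.609.
Too low — raise k to concentrate. Iterating converges to k ≈ 10.4.
Then θ = 194/(10.4−1) ≈ 20.6.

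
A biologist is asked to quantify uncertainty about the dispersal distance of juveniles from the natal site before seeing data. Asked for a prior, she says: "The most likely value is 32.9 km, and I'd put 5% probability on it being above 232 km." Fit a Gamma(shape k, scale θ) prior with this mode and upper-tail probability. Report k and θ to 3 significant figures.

k ≈ 1.57, θ ≈ 57.6

Gamma(k,θ) with k>1 has mode (k−1)θ, so θ = 32.9/(k−1).
Need P(X < 232) = 0.95 with θ tied to k this way. Start at k = 2, θ = 32.9: P(X<232) ≈ 0.993.
Too high — lower k to spread out. Iterating converges to k ≈ 1.57.
Then θ = 32.9/(1.57−1) ≈ 57.6.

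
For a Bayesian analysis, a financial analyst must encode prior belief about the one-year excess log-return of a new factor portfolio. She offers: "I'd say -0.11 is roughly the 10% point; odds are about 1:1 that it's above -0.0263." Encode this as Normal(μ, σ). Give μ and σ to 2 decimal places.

μ = -0.03, σ = 0.07

For Normal(μ,σ), the p-quantile is μ + z_p·σ. Here z_{0.1} = -1.282, z_{0.5} = 0.
So -0.11 = μ − 1.282σ and -0.0263 = μ + 0σ.
Subtracting: σ = (-0.0263 − -0.11)/(0 − (-1.282)) = 0.07.
Then μ = -0.11 − (-1.282)·0.07 = -0.03.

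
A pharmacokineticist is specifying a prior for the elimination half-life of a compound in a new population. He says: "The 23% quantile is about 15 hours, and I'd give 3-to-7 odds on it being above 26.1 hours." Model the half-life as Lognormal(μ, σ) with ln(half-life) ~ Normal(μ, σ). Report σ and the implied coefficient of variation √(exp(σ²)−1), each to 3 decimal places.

σ ≈ 0.438, CV ≈ 0.460

If T ~ Lognormal(μ,σ) then ln T ~ Normal(μ,σ), so the p-quantile of ln T is μ + z_p·σ.
ln(15) = 2.708 and ln(26.1) = 3.262; z_{0.23} = -0.7388, z_{0.7} = 0.5244.
σ = (3.262 − 2.708)/(0.5244 − (-0.7388)) = 0.438.
μ = 2.708 − (-0.7388)·0.438 = 3.032.
CV = √(exp(σ²)−1) = √(exp(0.1922)−1) = 0.460.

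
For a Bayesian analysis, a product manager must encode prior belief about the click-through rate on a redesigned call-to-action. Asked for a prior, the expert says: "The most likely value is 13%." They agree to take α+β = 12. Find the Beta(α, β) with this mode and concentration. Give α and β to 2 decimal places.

For α,β > 1 the Beta mode is (α−1)/(α+β−2). With α+β = 12, the mode is (α−1)/10.
Set (α−1)/10 = 0.13 → α = 1 + 0.13·10 = 2.30.
β = 12 − α = 9.70.

α = 2.30, β = 9.70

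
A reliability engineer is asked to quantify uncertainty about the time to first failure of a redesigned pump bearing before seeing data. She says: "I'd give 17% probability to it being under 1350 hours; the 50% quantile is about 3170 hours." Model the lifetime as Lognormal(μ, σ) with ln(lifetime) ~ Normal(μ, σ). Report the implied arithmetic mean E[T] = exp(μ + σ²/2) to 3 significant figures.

If T ~ Lognormal(μ,σ) then ln T ~ Normal(μ,σ), so the p-quantile of ln T is μ + z_p·σ.
ln(1350) = 7.208 and ln(3170) = 8.061; z_{0.17} = -0.9542, z_{0.5} = 0.
σ = (8.061 − 7.208)/(0 − (-0.9542)) = 0.895.
μ = 7.208 − (-0.9542)·0.895 = 8.061.
E[T] = exp(μ + σ²/2) = exp(8.061 + 0.4002) = 4730 hours.

E[T] ≈ 4730 hours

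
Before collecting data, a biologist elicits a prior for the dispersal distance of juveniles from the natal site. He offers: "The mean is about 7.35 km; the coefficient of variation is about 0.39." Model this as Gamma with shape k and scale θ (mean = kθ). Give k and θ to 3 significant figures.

For Gamma(k, scale θ): mean = kθ, variance = kθ², so CV = 1/√k.
CV = 0.39, hence k = 1/CV² = 6.57.
Then θ = mean/k = 7.35/6.57 = 1.12.

k ≈ 6.57, θ ≈ 1.12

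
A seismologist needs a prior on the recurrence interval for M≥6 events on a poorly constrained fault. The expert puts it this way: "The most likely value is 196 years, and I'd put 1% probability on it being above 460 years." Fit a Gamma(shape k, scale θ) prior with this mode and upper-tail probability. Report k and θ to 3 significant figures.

k ≈ 7.54, θ ≈ 30

Gamma(k,θ) with k>1 has mode (k−1)θ, so θ = 196/(k−1).
Need P(X < 460) = 0.99 with θ tied to k this way. Start at k = 2, θ = 196: P(X<460) ≈ 0.680.
Too low — raise k to concentrate. Iterating converges to k ≈ 7.54.
Then θ = 196/(7.54−1) ≈ 30.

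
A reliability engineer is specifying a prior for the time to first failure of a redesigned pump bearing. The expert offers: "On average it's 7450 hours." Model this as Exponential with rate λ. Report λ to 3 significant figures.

λ ≈ 0.000134

Exponential mean = 1/λ, so λ = 1/7450.0 = 0.000134.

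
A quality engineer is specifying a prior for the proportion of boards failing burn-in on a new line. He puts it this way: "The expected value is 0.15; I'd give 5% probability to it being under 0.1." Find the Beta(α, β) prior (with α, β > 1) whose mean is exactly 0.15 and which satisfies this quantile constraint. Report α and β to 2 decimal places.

With mean 0.15 fixed, write α = 0.15s, β = 0.85s where s = α+β.
Need P(θ < 0.1) = 0.05 under Beta(0.15s, 0.85s). Normal approximation: (q−m)/√(m(1−m)/s) ≈ z_{0.05} = -1.64, so s ≈ 0.15·0.85·(-1.64)²/(0.1−0.15)² = 138.0.
At s = 138.0: P(θ<0.1) ≈ 0.038. Adjusting to match 0.05 gives s ≈ 119.46.
So α = 0.15·119.46 ≈ 17.92, β = 0.85·119.46 ≈ 101.54.

α ≈ 17.92, β ≈ 101.54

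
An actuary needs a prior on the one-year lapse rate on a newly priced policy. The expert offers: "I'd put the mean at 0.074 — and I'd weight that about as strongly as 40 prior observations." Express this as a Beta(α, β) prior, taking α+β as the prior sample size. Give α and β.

Under the effective-sample-size interpretation, Beta(α, β) has prior mean α/(α+β) and prior sample size α+β.
So α+β = 40 and α/(α+β) = 0.074, giving α = 0.074·40 = 2.96 and β = 40 − 2.96 = 37.04.

α = 2.96, β = 37.04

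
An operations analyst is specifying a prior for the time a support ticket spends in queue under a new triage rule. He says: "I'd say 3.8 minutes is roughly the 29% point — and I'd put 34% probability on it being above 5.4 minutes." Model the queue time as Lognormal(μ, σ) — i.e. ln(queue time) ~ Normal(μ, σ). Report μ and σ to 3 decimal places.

If T ~ Lognormal(μ,σ) then ln T ~ Normal(μ,σ), so the p-quantile of ln T is μ + z_p·σ.
ln(3.8) = 1.335 and ln(5.4) = 1.686; z_{0.29} = -0.5534, z_{0.66} = 0.4125.
σ = (1.686 − 1.335)/(0.4125 − (-0.5534)) = 0.364.
μ = 1.335 − (-0.5534)·0.364 = 1.536.

μ ≈ 1.536, σ ≈ 0.364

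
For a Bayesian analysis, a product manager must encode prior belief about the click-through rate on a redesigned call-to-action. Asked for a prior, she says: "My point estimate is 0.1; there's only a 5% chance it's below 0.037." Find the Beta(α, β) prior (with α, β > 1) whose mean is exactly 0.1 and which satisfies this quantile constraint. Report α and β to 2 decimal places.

α ≈ 4.21, β ≈ 37.85

With mean 0.1 fixed, write α = 0.1s, β = 0.9s where s = α+β.
Need P(θ < 0.037) = 0.05 under Beta(0.1s, 0.9s). Normal approximation: (q−m)/√(m(1−m)/s) ≈ z_{0.05} = -1.64, so s ≈ 0.1·0.9·(-1.64)²/(0.037−0.1)² = 61.4.
At s = 61.4: P(θ<0.037) ≈ 0.020. Adjusting to match 0.05 gives s ≈ 42.05.
So α = 0.1·42.05 ≈ 4.21, β = 0.9·42.05 ≈ 37.85.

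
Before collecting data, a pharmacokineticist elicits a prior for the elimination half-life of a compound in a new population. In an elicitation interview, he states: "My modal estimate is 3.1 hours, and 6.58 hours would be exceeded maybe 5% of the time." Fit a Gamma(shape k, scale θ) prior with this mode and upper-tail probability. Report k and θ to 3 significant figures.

Gamma(k,θ) with k>1 has mode (k−1)θ, so θ = 3.1/(k−1).
Need P(X < 6.58) = 0.95 with θ tied to k this way. Start at k = 2, θ = 3.1: P(X<6.58) ≈ 0.626.
Too low — raise k to concentrate. Iterating converges to k ≈ 5.87.
Then θ = 3.1/(5.87−1) ≈ 0.636.

k ≈ 5.87, θ ≈ 0.636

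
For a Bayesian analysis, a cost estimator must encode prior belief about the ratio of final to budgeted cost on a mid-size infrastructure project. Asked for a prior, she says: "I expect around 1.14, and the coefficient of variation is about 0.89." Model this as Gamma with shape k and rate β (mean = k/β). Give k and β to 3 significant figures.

k ≈ 1.26, β ≈ 1.11

For Gamma(k, rate β): mean = k/β, variance = k/β², so CV = 1/√k.
CV = 0.89, hence k = 1/CV² = 1.26.
Then β = k/mean = 1.26/1.14 = 1.11.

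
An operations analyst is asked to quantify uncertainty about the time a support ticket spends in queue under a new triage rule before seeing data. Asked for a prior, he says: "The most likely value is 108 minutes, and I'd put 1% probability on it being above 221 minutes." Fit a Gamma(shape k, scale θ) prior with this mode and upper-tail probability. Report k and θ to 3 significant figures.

Gamma(k,θ) with k>1 has mode (k−1)θ, so θ = 108/(k−1).
Need P(X < 221) = 0.99 with θ tied to k this way. Start at k = 2, θ = 108: P(X<221) ≈ 0.606.
Too low — raise k to concentrate. Iterating converges to k ≈ 10.5.
Then θ = 108/(10.5−1) ≈ 11.3.

k ≈ 10.5, θ ≈ 11.3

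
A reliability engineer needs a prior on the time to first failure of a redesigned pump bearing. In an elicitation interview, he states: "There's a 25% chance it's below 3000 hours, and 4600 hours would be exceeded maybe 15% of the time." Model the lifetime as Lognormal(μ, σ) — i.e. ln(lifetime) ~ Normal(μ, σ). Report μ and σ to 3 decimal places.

μ ≈ 8.175, σ ≈ 0.250

If T ~ Lognormal(μ,σ) then ln T ~ Normal(μ,σ), so the p-quantile of ln T is μ + z_p·σ.
ln(3000) = 8.006 and ln(4600) = 8.434; z_{0.25} = -0.6745, z_{0.85} = 1.036.
σ = (8.434 − 8.006)/(1.036 − (-0.6745)) = 0.250.
μ = 8.006 − (-0.6745)·0.250 = 8.175.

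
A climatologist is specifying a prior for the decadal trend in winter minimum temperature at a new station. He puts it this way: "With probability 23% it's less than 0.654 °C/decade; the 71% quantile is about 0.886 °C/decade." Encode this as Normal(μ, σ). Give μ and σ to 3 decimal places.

μ = 0.787, σ = 0.180

For Normal(μ,σ), the p-quantile is μ + z_p·σ. Here z_{0.23} = -0.7388, z_{0.71} = 0.5534.
So 0.654 = μ − 0.7388σ and 0.886 = μ + 0.5534σ.
Subtracting: σ = (0.886 − 0.654)/(0.5534 − (-0.7388)) = 0.180.
Then μ = 0.654 − (-0.7388)·0.180 = 0.787.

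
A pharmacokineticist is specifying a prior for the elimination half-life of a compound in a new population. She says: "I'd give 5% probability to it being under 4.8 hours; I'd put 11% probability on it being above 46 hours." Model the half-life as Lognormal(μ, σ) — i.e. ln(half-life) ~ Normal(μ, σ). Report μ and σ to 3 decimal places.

μ ≈ 2.863, σ ≈ 0.787

If T ~ Lognormal(μ,σ) then ln T ~ Normal(μ,σ), so the p-quantile of ln T is μ + z_p·σ.
ln(4.8) = 1.569 and ln(46) = 3.829; z_{0.05} = -1.645, z_{0.89} = 1.227.
σ = (3.829 − 1.569)/(1.227 − (-1.645)) = 0.787.
μ = 1.569 − (-1.645)·0.787 = 2.863.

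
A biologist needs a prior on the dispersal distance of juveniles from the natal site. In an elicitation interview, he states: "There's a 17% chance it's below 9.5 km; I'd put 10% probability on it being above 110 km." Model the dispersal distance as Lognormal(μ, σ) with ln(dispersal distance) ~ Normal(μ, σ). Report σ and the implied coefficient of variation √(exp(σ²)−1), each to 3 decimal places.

If T ~ Lognormal(μ,σ) then ln T ~ Normal(μ,σ), so the p-quantile of ln T is μ + z_p·σ.
ln(9.5) = 2.251 and ln(110) = 4.7; z_{0.17} = -0.9542, z_{0.9} = 1.282.
σ = (4.7 − 2.251)/(1.282 − (-0.9542)) = 1.095.
μ = 2.251 − (-0.9542)·1.095 = 3.297.
CV = √(exp(σ²)−1) = √(exp(1.2001)−1) = 1.523.

σ ≈ 1.095, CV ≈ 1.523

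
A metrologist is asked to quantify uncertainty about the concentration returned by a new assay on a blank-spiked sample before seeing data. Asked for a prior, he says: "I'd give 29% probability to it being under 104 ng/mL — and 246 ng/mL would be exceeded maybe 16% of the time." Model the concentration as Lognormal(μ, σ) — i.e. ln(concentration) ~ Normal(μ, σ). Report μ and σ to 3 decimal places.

If T ~ Lognormal(μ,σ) then ln T ~ Normal(μ,σ), so the p-quantile of ln T is μ + z_p·σ.
ln(104) = 4.644 and ln(246) = 5.505; z_{0.29} = -0.5534, z_{0.84} = 0.9945.
σ = (5.505 − 4.644)/(0.9945 − (-0.5534)) = 0.556.
μ = 4.644 − (-0.5534)·0.556 = 4.952.

μ ≈ 4.952, σ ≈ 0.556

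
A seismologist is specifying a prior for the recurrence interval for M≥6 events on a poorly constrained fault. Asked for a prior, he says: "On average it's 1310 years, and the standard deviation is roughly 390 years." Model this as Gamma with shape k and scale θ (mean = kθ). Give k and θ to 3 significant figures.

For Gamma(k, scale θ): mean = kθ, variance = kθ², so CV = 1/√k.
CV = SD/mean = 390/1310 = 0.2977, hence k = 1/CV² = 11.3.
Then θ = mean/k = 1310/11.3 = 116.

k ≈ 11.3, θ ≈ 116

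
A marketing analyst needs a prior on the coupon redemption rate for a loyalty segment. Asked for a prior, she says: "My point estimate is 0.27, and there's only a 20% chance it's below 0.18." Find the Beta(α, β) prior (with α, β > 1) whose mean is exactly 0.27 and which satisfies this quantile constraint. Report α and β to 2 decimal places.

With mean 0.27 fixed, write α = 0.27s, β = 0.73s where s = α+β.
Need P(θ < 0.18) = 0.2 under Beta(0.27s, 0.73s). Normal approximation: (q−m)/√(m(1−m)/s) ≈ z_{0.2} = -0.842, so s ≈ 0.27·0.73·(-0.842)²/(0.18−0.27)² = 17.2.
At s = 17.2: P(θ<0.18) ≈ 0.205. Adjusting to match 0.2 gives s ≈ 17.89.
So α = 0.27·17.89 ≈ 4.83, β = 0.73·17.89 ≈ 13.06.

α ≈ 4.83, β ≈ 13.06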